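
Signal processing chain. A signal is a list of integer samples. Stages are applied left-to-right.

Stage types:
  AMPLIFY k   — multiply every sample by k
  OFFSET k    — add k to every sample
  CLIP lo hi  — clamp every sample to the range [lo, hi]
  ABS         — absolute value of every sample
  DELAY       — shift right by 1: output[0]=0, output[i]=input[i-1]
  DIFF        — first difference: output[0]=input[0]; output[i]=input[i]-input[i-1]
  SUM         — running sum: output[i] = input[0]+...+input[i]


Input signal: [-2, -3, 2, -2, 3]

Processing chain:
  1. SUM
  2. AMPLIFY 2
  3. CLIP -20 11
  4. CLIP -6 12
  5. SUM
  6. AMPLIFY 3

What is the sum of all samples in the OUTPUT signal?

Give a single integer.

Answer: -234

Derivation:
Input: [-2, -3, 2, -2, 3]
Stage 1 (SUM): sum[0..0]=-2, sum[0..1]=-5, sum[0..2]=-3, sum[0..3]=-5, sum[0..4]=-2 -> [-2, -5, -3, -5, -2]
Stage 2 (AMPLIFY 2): -2*2=-4, -5*2=-10, -3*2=-6, -5*2=-10, -2*2=-4 -> [-4, -10, -6, -10, -4]
Stage 3 (CLIP -20 11): clip(-4,-20,11)=-4, clip(-10,-20,11)=-10, clip(-6,-20,11)=-6, clip(-10,-20,11)=-10, clip(-4,-20,11)=-4 -> [-4, -10, -6, -10, -4]
Stage 4 (CLIP -6 12): clip(-4,-6,12)=-4, clip(-10,-6,12)=-6, clip(-6,-6,12)=-6, clip(-10,-6,12)=-6, clip(-4,-6,12)=-4 -> [-4, -6, -6, -6, -4]
Stage 5 (SUM): sum[0..0]=-4, sum[0..1]=-10, sum[0..2]=-16, sum[0..3]=-22, sum[0..4]=-26 -> [-4, -10, -16, -22, -26]
Stage 6 (AMPLIFY 3): -4*3=-12, -10*3=-30, -16*3=-48, -22*3=-66, -26*3=-78 -> [-12, -30, -48, -66, -78]
Output sum: -234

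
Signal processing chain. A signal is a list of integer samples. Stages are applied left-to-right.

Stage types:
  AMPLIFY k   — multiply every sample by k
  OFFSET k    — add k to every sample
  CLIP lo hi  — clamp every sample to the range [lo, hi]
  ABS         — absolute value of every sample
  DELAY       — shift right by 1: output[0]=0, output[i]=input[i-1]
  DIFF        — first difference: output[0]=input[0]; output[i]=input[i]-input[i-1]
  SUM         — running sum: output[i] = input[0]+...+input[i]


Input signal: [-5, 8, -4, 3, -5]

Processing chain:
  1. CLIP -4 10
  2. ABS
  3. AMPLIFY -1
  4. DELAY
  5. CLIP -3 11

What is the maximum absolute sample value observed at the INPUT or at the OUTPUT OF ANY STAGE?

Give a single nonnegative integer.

Input: [-5, 8, -4, 3, -5] (max |s|=8)
Stage 1 (CLIP -4 10): clip(-5,-4,10)=-4, clip(8,-4,10)=8, clip(-4,-4,10)=-4, clip(3,-4,10)=3, clip(-5,-4,10)=-4 -> [-4, 8, -4, 3, -4] (max |s|=8)
Stage 2 (ABS): |-4|=4, |8|=8, |-4|=4, |3|=3, |-4|=4 -> [4, 8, 4, 3, 4] (max |s|=8)
Stage 3 (AMPLIFY -1): 4*-1=-4, 8*-1=-8, 4*-1=-4, 3*-1=-3, 4*-1=-4 -> [-4, -8, -4, -3, -4] (max |s|=8)
Stage 4 (DELAY): [0, -4, -8, -4, -3] = [0, -4, -8, -4, -3] -> [0, -4, -8, -4, -3] (max |s|=8)
Stage 5 (CLIP -3 11): clip(0,-3,11)=0, clip(-4,-3,11)=-3, clip(-8,-3,11)=-3, clip(-4,-3,11)=-3, clip(-3,-3,11)=-3 -> [0, -3, -3, -3, -3] (max |s|=3)
Overall max amplitude: 8

Answer: 8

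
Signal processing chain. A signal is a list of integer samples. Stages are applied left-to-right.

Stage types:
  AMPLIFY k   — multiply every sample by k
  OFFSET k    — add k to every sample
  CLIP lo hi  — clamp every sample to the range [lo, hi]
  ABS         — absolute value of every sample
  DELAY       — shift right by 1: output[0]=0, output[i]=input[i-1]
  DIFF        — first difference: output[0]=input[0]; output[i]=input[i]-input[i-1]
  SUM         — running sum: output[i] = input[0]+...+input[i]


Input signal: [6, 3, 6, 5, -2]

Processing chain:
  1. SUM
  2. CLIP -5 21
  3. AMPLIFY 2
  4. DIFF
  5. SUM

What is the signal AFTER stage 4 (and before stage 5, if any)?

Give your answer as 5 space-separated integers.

Answer: 12 6 12 10 -4

Derivation:
Input: [6, 3, 6, 5, -2]
Stage 1 (SUM): sum[0..0]=6, sum[0..1]=9, sum[0..2]=15, sum[0..3]=20, sum[0..4]=18 -> [6, 9, 15, 20, 18]
Stage 2 (CLIP -5 21): clip(6,-5,21)=6, clip(9,-5,21)=9, clip(15,-5,21)=15, clip(20,-5,21)=20, clip(18,-5,21)=18 -> [6, 9, 15, 20, 18]
Stage 3 (AMPLIFY 2): 6*2=12, 9*2=18, 15*2=30, 20*2=40, 18*2=36 -> [12, 18, 30, 40, 36]
Stage 4 (DIFF): s[0]=12, 18-12=6, 30-18=12, 40-30=10, 36-40=-4 -> [12, 6, 12, 10, -4]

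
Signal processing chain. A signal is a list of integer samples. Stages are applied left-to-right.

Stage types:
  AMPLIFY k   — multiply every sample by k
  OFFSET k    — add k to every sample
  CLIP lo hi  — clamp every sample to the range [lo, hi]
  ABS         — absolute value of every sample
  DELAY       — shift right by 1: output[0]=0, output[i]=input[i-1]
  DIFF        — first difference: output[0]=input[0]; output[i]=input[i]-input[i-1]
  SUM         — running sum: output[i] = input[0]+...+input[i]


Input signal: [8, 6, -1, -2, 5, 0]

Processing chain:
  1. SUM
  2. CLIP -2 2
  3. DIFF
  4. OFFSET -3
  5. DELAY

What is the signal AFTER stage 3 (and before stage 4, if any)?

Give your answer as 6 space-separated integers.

Input: [8, 6, -1, -2, 5, 0]
Stage 1 (SUM): sum[0..0]=8, sum[0..1]=14, sum[0..2]=13, sum[0..3]=11, sum[0..4]=16, sum[0..5]=16 -> [8, 14, 13, 11, 16, 16]
Stage 2 (CLIP -2 2): clip(8,-2,2)=2, clip(14,-2,2)=2, clip(13,-2,2)=2, clip(11,-2,2)=2, clip(16,-2,2)=2, clip(16,-2,2)=2 -> [2, 2, 2, 2, 2, 2]
Stage 3 (DIFF): s[0]=2, 2-2=0, 2-2=0, 2-2=0, 2-2=0, 2-2=0 -> [2, 0, 0, 0, 0, 0]

Answer: 2 0 0 0 0 0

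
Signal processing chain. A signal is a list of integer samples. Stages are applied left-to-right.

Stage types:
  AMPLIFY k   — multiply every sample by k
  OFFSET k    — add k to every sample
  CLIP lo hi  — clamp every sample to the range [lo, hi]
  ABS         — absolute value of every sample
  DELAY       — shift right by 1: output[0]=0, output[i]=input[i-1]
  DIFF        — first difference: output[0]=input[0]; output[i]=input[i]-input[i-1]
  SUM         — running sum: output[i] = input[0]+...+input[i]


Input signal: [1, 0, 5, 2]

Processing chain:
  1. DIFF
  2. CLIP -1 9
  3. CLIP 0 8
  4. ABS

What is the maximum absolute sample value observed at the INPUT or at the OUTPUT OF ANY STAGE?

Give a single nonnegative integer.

Answer: 5

Derivation:
Input: [1, 0, 5, 2] (max |s|=5)
Stage 1 (DIFF): s[0]=1, 0-1=-1, 5-0=5, 2-5=-3 -> [1, -1, 5, -3] (max |s|=5)
Stage 2 (CLIP -1 9): clip(1,-1,9)=1, clip(-1,-1,9)=-1, clip(5,-1,9)=5, clip(-3,-1,9)=-1 -> [1, -1, 5, -1] (max |s|=5)
Stage 3 (CLIP 0 8): clip(1,0,8)=1, clip(-1,0,8)=0, clip(5,0,8)=5, clip(-1,0,8)=0 -> [1, 0, 5, 0] (max |s|=5)
Stage 4 (ABS): |1|=1, |0|=0, |5|=5, |0|=0 -> [1, 0, 5, 0] (max |s|=5)
Overall max amplitude: 5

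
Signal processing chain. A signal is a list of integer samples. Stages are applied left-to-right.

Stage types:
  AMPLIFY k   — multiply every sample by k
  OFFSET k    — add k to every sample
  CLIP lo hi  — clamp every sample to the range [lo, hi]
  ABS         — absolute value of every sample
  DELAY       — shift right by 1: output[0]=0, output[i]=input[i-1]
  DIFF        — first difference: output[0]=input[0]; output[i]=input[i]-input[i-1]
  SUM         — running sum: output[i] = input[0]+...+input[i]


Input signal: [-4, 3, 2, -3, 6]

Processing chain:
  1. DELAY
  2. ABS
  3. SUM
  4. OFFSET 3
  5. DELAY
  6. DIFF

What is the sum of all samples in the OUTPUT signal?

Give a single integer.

Answer: 12

Derivation:
Input: [-4, 3, 2, -3, 6]
Stage 1 (DELAY): [0, -4, 3, 2, -3] = [0, -4, 3, 2, -3] -> [0, -4, 3, 2, -3]
Stage 2 (ABS): |0|=0, |-4|=4, |3|=3, |2|=2, |-3|=3 -> [0, 4, 3, 2, 3]
Stage 3 (SUM): sum[0..0]=0, sum[0..1]=4, sum[0..2]=7, sum[0..3]=9, sum[0..4]=12 -> [0, 4, 7, 9, 12]
Stage 4 (OFFSET 3): 0+3=3, 4+3=7, 7+3=10, 9+3=12, 12+3=15 -> [3, 7, 10, 12, 15]
Stage 5 (DELAY): [0, 3, 7, 10, 12] = [0, 3, 7, 10, 12] -> [0, 3, 7, 10, 12]
Stage 6 (DIFF): s[0]=0, 3-0=3, 7-3=4, 10-7=3, 12-10=2 -> [0, 3, 4, 3, 2]
Output sum: 12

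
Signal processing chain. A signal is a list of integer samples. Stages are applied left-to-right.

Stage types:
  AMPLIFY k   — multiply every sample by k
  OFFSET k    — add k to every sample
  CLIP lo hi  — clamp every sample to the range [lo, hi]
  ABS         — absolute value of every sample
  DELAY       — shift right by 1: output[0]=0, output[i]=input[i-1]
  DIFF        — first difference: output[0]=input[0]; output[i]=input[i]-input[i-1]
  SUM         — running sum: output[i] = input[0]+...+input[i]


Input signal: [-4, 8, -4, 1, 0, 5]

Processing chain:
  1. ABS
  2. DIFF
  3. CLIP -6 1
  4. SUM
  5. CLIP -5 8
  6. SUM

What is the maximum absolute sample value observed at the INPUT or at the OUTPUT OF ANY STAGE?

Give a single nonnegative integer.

Answer: 14

Derivation:
Input: [-4, 8, -4, 1, 0, 5] (max |s|=8)
Stage 1 (ABS): |-4|=4, |8|=8, |-4|=4, |1|=1, |0|=0, |5|=5 -> [4, 8, 4, 1, 0, 5] (max |s|=8)
Stage 2 (DIFF): s[0]=4, 8-4=4, 4-8=-4, 1-4=-3, 0-1=-1, 5-0=5 -> [4, 4, -4, -3, -1, 5] (max |s|=5)
Stage 3 (CLIP -6 1): clip(4,-6,1)=1, clip(4,-6,1)=1, clip(-4,-6,1)=-4, clip(-3,-6,1)=-3, clip(-1,-6,1)=-1, clip(5,-6,1)=1 -> [1, 1, -4, -3, -1, 1] (max |s|=4)
Stage 4 (SUM): sum[0..0]=1, sum[0..1]=2, sum[0..2]=-2, sum[0..3]=-5, sum[0..4]=-6, sum[0..5]=-5 -> [1, 2, -2, -5, -6, -5] (max |s|=6)
Stage 5 (CLIP -5 8): clip(1,-5,8)=1, clip(2,-5,8)=2, clip(-2,-5,8)=-2, clip(-5,-5,8)=-5, clip(-6,-5,8)=-5, clip(-5,-5,8)=-5 -> [1, 2, -2, -5, -5, -5] (max |s|=5)
Stage 6 (SUM): sum[0..0]=1, sum[0..1]=3, sum[0..2]=1, sum[0..3]=-4, sum[0..4]=-9, sum[0..5]=-14 -> [1, 3, 1, -4, -9, -14] (max |s|=14)
Overall max amplitude: 14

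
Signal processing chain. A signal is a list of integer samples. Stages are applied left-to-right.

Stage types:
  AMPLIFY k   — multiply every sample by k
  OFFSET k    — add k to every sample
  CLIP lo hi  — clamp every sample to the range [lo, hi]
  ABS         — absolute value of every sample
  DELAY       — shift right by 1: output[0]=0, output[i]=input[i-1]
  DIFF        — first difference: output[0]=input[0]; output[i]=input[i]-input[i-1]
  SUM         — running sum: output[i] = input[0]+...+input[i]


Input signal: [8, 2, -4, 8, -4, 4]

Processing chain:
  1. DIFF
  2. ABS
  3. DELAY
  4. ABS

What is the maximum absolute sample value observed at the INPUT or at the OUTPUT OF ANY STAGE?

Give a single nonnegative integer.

Input: [8, 2, -4, 8, -4, 4] (max |s|=8)
Stage 1 (DIFF): s[0]=8, 2-8=-6, -4-2=-6, 8--4=12, -4-8=-12, 4--4=8 -> [8, -6, -6, 12, -12, 8] (max |s|=12)
Stage 2 (ABS): |8|=8, |-6|=6, |-6|=6, |12|=12, |-12|=12, |8|=8 -> [8, 6, 6, 12, 12, 8] (max |s|=12)
Stage 3 (DELAY): [0, 8, 6, 6, 12, 12] = [0, 8, 6, 6, 12, 12] -> [0, 8, 6, 6, 12, 12] (max |s|=12)
Stage 4 (ABS): |0|=0, |8|=8, |6|=6, |6|=6, |12|=12, |12|=12 -> [0, 8, 6, 6, 12, 12] (max |s|=12)
Overall max amplitude: 12

Answer: 12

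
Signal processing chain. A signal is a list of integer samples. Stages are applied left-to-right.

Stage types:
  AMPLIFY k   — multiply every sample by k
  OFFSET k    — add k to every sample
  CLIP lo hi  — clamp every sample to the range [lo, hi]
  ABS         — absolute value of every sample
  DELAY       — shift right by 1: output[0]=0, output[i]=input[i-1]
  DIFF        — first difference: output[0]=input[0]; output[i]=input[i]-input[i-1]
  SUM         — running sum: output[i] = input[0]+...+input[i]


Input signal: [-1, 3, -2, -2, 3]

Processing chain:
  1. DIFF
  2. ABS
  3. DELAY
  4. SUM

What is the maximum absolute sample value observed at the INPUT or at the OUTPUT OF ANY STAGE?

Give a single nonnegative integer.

Answer: 10

Derivation:
Input: [-1, 3, -2, -2, 3] (max |s|=3)
Stage 1 (DIFF): s[0]=-1, 3--1=4, -2-3=-5, -2--2=0, 3--2=5 -> [-1, 4, -5, 0, 5] (max |s|=5)
Stage 2 (ABS): |-1|=1, |4|=4, |-5|=5, |0|=0, |5|=5 -> [1, 4, 5, 0, 5] (max |s|=5)
Stage 3 (DELAY): [0, 1, 4, 5, 0] = [0, 1, 4, 5, 0] -> [0, 1, 4, 5, 0] (max |s|=5)
Stage 4 (SUM): sum[0..0]=0, sum[0..1]=1, sum[0..2]=5, sum[0..3]=10, sum[0..4]=10 -> [0, 1, 5, 10, 10] (max |s|=10)
Overall max amplitude: 10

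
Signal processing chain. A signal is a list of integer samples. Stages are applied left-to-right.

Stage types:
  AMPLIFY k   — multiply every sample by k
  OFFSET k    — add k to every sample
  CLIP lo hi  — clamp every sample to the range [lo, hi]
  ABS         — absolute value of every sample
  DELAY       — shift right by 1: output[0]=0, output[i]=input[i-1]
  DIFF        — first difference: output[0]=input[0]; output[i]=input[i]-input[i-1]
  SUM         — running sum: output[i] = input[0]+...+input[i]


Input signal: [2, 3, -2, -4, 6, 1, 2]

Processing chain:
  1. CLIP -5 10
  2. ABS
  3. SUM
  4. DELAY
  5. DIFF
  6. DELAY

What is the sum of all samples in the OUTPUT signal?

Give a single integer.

Answer: 17

Derivation:
Input: [2, 3, -2, -4, 6, 1, 2]
Stage 1 (CLIP -5 10): clip(2,-5,10)=2, clip(3,-5,10)=3, clip(-2,-5,10)=-2, clip(-4,-5,10)=-4, clip(6,-5,10)=6, clip(1,-5,10)=1, clip(2,-5,10)=2 -> [2, 3, -2, -4, 6, 1, 2]
Stage 2 (ABS): |2|=2, |3|=3, |-2|=2, |-4|=4, |6|=6, |1|=1, |2|=2 -> [2, 3, 2, 4, 6, 1, 2]
Stage 3 (SUM): sum[0..0]=2, sum[0..1]=5, sum[0..2]=7, sum[0..3]=11, sum[0..4]=17, sum[0..5]=18, sum[0..6]=20 -> [2, 5, 7, 11, 17, 18, 20]
Stage 4 (DELAY): [0, 2, 5, 7, 11, 17, 18] = [0, 2, 5, 7, 11, 17, 18] -> [0, 2, 5, 7, 11, 17, 18]
Stage 5 (DIFF): s[0]=0, 2-0=2, 5-2=3, 7-5=2, 11-7=4, 17-11=6, 18-17=1 -> [0, 2, 3, 2, 4, 6, 1]
Stage 6 (DELAY): [0, 0, 2, 3, 2, 4, 6] = [0, 0, 2, 3, 2, 4, 6] -> [0, 0, 2, 3, 2, 4, 6]
Output sum: 17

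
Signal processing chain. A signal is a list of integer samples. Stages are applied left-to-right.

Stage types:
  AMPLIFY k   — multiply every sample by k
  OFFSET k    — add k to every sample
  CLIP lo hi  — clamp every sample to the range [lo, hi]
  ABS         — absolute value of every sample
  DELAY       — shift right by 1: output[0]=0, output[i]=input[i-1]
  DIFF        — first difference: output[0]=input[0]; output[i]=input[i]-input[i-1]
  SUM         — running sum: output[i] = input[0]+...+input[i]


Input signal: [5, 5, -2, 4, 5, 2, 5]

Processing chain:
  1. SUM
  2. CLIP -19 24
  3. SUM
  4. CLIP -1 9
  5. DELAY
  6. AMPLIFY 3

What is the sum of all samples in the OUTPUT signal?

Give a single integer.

Input: [5, 5, -2, 4, 5, 2, 5]
Stage 1 (SUM): sum[0..0]=5, sum[0..1]=10, sum[0..2]=8, sum[0..3]=12, sum[0..4]=17, sum[0..5]=19, sum[0..6]=24 -> [5, 10, 8, 12, 17, 19, 24]
Stage 2 (CLIP -19 24): clip(5,-19,24)=5, clip(10,-19,24)=10, clip(8,-19,24)=8, clip(12,-19,24)=12, clip(17,-19,24)=17, clip(19,-19,24)=19, clip(24,-19,24)=24 -> [5, 10, 8, 12, 17, 19, 24]
Stage 3 (SUM): sum[0..0]=5, sum[0..1]=15, sum[0..2]=23, sum[0..3]=35, sum[0..4]=52, sum[0..5]=71, sum[0..6]=95 -> [5, 15, 23, 35, 52, 71, 95]
Stage 4 (CLIP -1 9): clip(5,-1,9)=5, clip(15,-1,9)=9, clip(23,-1,9)=9, clip(35,-1,9)=9, clip(52,-1,9)=9, clip(71,-1,9)=9, clip(95,-1,9)=9 -> [5, 9, 9, 9, 9, 9, 9]
Stage 5 (DELAY): [0, 5, 9, 9, 9, 9, 9] = [0, 5, 9, 9, 9, 9, 9] -> [0, 5, 9, 9, 9, 9, 9]
Stage 6 (AMPLIFY 3): 0*3=0, 5*3=15, 9*3=27, 9*3=27, 9*3=27, 9*3=27, 9*3=27 -> [0, 15, 27, 27, 27, 27, 27]
Output sum: 150

Answer: 150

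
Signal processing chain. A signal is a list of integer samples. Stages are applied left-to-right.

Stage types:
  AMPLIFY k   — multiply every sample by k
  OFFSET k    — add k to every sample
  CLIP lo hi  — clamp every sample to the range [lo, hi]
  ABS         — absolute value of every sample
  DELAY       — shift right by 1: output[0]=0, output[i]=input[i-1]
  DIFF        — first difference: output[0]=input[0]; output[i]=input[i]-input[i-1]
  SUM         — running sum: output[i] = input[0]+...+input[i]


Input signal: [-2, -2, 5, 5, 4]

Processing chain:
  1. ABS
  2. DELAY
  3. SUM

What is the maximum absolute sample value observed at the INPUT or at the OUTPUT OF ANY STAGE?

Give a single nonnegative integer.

Answer: 14

Derivation:
Input: [-2, -2, 5, 5, 4] (max |s|=5)
Stage 1 (ABS): |-2|=2, |-2|=2, |5|=5, |5|=5, |4|=4 -> [2, 2, 5, 5, 4] (max |s|=5)
Stage 2 (DELAY): [0, 2, 2, 5, 5] = [0, 2, 2, 5, 5] -> [0, 2, 2, 5, 5] (max |s|=5)
Stage 3 (SUM): sum[0..0]=0, sum[0..1]=2, sum[0..2]=4, sum[0..3]=9, sum[0..4]=14 -> [0, 2, 4, 9, 14] (max |s|=14)
Overall max amplitude: 14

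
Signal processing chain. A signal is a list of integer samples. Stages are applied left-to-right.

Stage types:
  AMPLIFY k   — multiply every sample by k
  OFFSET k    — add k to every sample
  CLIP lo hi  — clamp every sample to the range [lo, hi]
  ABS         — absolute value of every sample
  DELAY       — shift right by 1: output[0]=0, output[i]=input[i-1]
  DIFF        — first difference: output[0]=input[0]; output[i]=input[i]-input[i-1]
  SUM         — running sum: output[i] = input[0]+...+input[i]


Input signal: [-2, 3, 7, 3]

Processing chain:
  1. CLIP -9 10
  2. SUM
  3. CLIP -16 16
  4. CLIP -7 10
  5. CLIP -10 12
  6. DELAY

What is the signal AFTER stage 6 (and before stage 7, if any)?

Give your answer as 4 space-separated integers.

Answer: 0 -2 1 8

Derivation:
Input: [-2, 3, 7, 3]
Stage 1 (CLIP -9 10): clip(-2,-9,10)=-2, clip(3,-9,10)=3, clip(7,-9,10)=7, clip(3,-9,10)=3 -> [-2, 3, 7, 3]
Stage 2 (SUM): sum[0..0]=-2, sum[0..1]=1, sum[0..2]=8, sum[0..3]=11 -> [-2, 1, 8, 11]
Stage 3 (CLIP -16 16): clip(-2,-16,16)=-2, clip(1,-16,16)=1, clip(8,-16,16)=8, clip(11,-16,16)=11 -> [-2, 1, 8, 11]
Stage 4 (CLIP -7 10): clip(-2,-7,10)=-2, clip(1,-7,10)=1, clip(8,-7,10)=8, clip(11,-7,10)=10 -> [-2, 1, 8, 10]
Stage 5 (CLIP -10 12): clip(-2,-10,12)=-2, clip(1,-10,12)=1, clip(8,-10,12)=8, clip(10,-10,12)=10 -> [-2, 1, 8, 10]
Stage 6 (DELAY): [0, -2, 1, 8] = [0, -2, 1, 8] -> [0, -2, 1, 8]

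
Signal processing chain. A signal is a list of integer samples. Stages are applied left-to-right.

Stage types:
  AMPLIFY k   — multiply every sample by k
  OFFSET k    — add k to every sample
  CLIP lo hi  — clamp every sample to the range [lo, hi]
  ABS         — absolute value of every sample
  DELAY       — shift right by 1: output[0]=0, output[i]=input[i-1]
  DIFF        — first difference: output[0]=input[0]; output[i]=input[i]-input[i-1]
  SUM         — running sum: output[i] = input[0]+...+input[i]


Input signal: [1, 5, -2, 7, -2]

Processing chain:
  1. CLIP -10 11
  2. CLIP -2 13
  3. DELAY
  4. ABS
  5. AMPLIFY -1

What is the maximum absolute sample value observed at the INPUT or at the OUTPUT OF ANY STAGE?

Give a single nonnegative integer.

Input: [1, 5, -2, 7, -2] (max |s|=7)
Stage 1 (CLIP -10 11): clip(1,-10,11)=1, clip(5,-10,11)=5, clip(-2,-10,11)=-2, clip(7,-10,11)=7, clip(-2,-10,11)=-2 -> [1, 5, -2, 7, -2] (max |s|=7)
Stage 2 (CLIP -2 13): clip(1,-2,13)=1, clip(5,-2,13)=5, clip(-2,-2,13)=-2, clip(7,-2,13)=7, clip(-2,-2,13)=-2 -> [1, 5, -2, 7, -2] (max |s|=7)
Stage 3 (DELAY): [0, 1, 5, -2, 7] = [0, 1, 5, -2, 7] -> [0, 1, 5, -2, 7] (max |s|=7)
Stage 4 (ABS): |0|=0, |1|=1, |5|=5, |-2|=2, |7|=7 -> [0, 1, 5, 2, 7] (max |s|=7)
Stage 5 (AMPLIFY -1): 0*-1=0, 1*-1=-1, 5*-1=-5, 2*-1=-2, 7*-1=-7 -> [0, -1, -5, -2, -7] (max |s|=7)
Overall max amplitude: 7

Answer: 7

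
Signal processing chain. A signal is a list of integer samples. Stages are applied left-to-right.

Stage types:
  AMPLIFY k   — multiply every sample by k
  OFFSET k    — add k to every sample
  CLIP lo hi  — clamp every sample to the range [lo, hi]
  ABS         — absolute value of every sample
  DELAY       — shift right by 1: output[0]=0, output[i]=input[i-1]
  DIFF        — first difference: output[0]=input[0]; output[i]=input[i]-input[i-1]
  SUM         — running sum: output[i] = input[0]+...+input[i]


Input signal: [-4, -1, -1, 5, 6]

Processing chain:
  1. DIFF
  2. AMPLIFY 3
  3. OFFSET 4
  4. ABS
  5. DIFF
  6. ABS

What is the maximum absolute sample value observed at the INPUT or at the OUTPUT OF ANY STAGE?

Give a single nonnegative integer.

Answer: 22

Derivation:
Input: [-4, -1, -1, 5, 6] (max |s|=6)
Stage 1 (DIFF): s[0]=-4, -1--4=3, -1--1=0, 5--1=6, 6-5=1 -> [-4, 3, 0, 6, 1] (max |s|=6)
Stage 2 (AMPLIFY 3): -4*3=-12, 3*3=9, 0*3=0, 6*3=18, 1*3=3 -> [-12, 9, 0, 18, 3] (max |s|=18)
Stage 3 (OFFSET 4): -12+4=-8, 9+4=13, 0+4=4, 18+4=22, 3+4=7 -> [-8, 13, 4, 22, 7] (max |s|=22)
Stage 4 (ABS): |-8|=8, |13|=13, |4|=4, |22|=22, |7|=7 -> [8, 13, 4, 22, 7] (max |s|=22)
Stage 5 (DIFF): s[0]=8, 13-8=5, 4-13=-9, 22-4=18, 7-22=-15 -> [8, 5, -9, 18, -15] (max |s|=18)
Stage 6 (ABS): |8|=8, |5|=5, |-9|=9, |18|=18, |-15|=15 -> [8, 5, 9, 18, 15] (max |s|=18)
Overall max amplitude: 22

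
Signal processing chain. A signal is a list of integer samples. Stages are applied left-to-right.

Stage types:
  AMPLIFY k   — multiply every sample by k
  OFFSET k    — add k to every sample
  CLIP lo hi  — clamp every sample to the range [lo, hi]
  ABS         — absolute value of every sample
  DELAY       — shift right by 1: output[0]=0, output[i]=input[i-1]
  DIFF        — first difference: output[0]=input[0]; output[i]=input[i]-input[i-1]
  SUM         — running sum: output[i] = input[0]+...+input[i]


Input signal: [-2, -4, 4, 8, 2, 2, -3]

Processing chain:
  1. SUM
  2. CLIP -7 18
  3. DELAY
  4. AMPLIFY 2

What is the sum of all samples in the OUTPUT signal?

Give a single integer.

Input: [-2, -4, 4, 8, 2, 2, -3]
Stage 1 (SUM): sum[0..0]=-2, sum[0..1]=-6, sum[0..2]=-2, sum[0..3]=6, sum[0..4]=8, sum[0..5]=10, sum[0..6]=7 -> [-2, -6, -2, 6, 8, 10, 7]
Stage 2 (CLIP -7 18): clip(-2,-7,18)=-2, clip(-6,-7,18)=-6, clip(-2,-7,18)=-2, clip(6,-7,18)=6, clip(8,-7,18)=8, clip(10,-7,18)=10, clip(7,-7,18)=7 -> [-2, -6, -2, 6, 8, 10, 7]
Stage 3 (DELAY): [0, -2, -6, -2, 6, 8, 10] = [0, -2, -6, -2, 6, 8, 10] -> [0, -2, -6, -2, 6, 8, 10]
Stage 4 (AMPLIFY 2): 0*2=0, -2*2=-4, -6*2=-12, -2*2=-4, 6*2=12, 8*2=16, 10*2=20 -> [0, -4, -12, -4, 12, 16, 20]
Output sum: 28

Answer: 28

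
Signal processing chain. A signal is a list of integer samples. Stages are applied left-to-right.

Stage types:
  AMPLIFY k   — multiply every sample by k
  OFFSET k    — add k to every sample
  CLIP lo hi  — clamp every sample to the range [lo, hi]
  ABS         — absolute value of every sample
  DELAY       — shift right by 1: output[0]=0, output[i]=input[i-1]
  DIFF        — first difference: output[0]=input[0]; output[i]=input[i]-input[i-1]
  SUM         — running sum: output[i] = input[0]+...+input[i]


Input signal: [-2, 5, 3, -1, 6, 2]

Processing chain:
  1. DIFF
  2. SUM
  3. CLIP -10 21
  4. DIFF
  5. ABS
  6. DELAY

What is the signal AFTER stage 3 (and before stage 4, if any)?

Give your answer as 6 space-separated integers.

Answer: -2 5 3 -1 6 2

Derivation:
Input: [-2, 5, 3, -1, 6, 2]
Stage 1 (DIFF): s[0]=-2, 5--2=7, 3-5=-2, -1-3=-4, 6--1=7, 2-6=-4 -> [-2, 7, -2, -4, 7, -4]
Stage 2 (SUM): sum[0..0]=-2, sum[0..1]=5, sum[0..2]=3, sum[0..3]=-1, sum[0..4]=6, sum[0..5]=2 -> [-2, 5, 3, -1, 6, 2]
Stage 3 (CLIP -10 21): clip(-2,-10,21)=-2, clip(5,-10,21)=5, clip(3,-10,21)=3, clip(-1,-10,21)=-1, clip(6,-10,21)=6, clip(2,-10,21)=2 -> [-2, 5, 3, -1, 6, 2]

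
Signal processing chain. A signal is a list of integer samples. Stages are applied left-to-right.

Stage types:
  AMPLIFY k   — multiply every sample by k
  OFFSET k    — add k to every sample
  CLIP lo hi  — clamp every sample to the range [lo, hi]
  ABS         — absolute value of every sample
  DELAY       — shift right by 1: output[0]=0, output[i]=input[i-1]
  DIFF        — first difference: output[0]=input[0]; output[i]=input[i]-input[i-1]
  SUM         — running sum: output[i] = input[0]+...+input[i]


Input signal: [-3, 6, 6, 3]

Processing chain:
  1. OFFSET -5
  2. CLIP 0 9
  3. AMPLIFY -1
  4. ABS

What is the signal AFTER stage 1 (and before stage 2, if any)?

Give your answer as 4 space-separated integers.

Input: [-3, 6, 6, 3]
Stage 1 (OFFSET -5): -3+-5=-8, 6+-5=1, 6+-5=1, 3+-5=-2 -> [-8, 1, 1, -2]

Answer: -8 1 1 -2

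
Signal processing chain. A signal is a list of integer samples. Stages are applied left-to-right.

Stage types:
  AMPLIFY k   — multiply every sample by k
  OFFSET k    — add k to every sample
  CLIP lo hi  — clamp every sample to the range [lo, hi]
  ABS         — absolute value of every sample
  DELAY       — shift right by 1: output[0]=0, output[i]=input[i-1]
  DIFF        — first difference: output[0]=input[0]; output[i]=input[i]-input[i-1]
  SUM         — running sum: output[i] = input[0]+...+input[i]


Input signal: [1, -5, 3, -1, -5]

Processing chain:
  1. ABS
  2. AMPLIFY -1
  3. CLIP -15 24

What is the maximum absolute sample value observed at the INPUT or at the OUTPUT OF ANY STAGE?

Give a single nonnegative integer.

Input: [1, -5, 3, -1, -5] (max |s|=5)
Stage 1 (ABS): |1|=1, |-5|=5, |3|=3, |-1|=1, |-5|=5 -> [1, 5, 3, 1, 5] (max |s|=5)
Stage 2 (AMPLIFY -1): 1*-1=-1, 5*-1=-5, 3*-1=-3, 1*-1=-1, 5*-1=-5 -> [-1, -5, -3, -1, -5] (max |s|=5)
Stage 3 (CLIP -15 24): clip(-1,-15,24)=-1, clip(-5,-15,24)=-5, clip(-3,-15,24)=-3, clip(-1,-15,24)=-1, clip(-5,-15,24)=-5 -> [-1, -5, -3, -1, -5] (max |s|=5)
Overall max amplitude: 5

Answer: 5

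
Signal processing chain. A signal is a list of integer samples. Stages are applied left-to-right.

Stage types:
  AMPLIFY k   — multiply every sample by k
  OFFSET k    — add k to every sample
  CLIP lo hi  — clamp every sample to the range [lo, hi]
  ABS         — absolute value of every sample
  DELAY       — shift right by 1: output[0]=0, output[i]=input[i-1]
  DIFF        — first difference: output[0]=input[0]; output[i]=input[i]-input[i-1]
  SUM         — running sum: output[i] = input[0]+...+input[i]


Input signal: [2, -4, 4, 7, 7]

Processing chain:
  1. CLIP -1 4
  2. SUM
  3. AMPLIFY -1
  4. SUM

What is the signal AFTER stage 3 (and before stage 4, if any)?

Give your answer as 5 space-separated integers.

Answer: -2 -1 -5 -9 -13

Derivation:
Input: [2, -4, 4, 7, 7]
Stage 1 (CLIP -1 4): clip(2,-1,4)=2, clip(-4,-1,4)=-1, clip(4,-1,4)=4, clip(7,-1,4)=4, clip(7,-1,4)=4 -> [2, -1, 4, 4, 4]
Stage 2 (SUM): sum[0..0]=2, sum[0..1]=1, sum[0..2]=5, sum[0..3]=9, sum[0..4]=13 -> [2, 1, 5, 9, 13]
Stage 3 (AMPLIFY -1): 2*-1=-2, 1*-1=-1, 5*-1=-5, 9*-1=-9, 13*-1=-13 -> [-2, -1, -5, -9, -13]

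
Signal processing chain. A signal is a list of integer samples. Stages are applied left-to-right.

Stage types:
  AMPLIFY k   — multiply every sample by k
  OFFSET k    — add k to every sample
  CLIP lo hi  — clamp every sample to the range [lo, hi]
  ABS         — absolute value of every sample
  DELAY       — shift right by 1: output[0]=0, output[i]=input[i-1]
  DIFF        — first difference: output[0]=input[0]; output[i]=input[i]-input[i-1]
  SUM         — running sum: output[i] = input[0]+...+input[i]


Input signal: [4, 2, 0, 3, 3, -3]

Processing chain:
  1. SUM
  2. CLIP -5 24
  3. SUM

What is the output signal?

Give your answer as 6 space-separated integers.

Answer: 4 10 16 25 37 46

Derivation:
Input: [4, 2, 0, 3, 3, -3]
Stage 1 (SUM): sum[0..0]=4, sum[0..1]=6, sum[0..2]=6, sum[0..3]=9, sum[0..4]=12, sum[0..5]=9 -> [4, 6, 6, 9, 12, 9]
Stage 2 (CLIP -5 24): clip(4,-5,24)=4, clip(6,-5,24)=6, clip(6,-5,24)=6, clip(9,-5,24)=9, clip(12,-5,24)=12, clip(9,-5,24)=9 -> [4, 6, 6, 9, 12, 9]
Stage 3 (SUM): sum[0..0]=4, sum[0..1]=10, sum[0..2]=16, sum[0..3]=25, sum[0..4]=37, sum[0..5]=46 -> [4, 10, 16, 25, 37, 46]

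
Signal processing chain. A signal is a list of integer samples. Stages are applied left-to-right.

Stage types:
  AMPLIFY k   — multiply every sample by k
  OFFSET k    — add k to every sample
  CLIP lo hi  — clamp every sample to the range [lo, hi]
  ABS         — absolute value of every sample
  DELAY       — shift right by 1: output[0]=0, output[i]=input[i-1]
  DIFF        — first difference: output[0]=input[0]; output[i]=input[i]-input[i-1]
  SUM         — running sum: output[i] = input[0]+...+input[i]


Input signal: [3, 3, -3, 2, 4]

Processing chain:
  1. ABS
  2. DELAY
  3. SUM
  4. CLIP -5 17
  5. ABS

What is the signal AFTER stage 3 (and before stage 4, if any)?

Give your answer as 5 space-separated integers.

Answer: 0 3 6 9 11

Derivation:
Input: [3, 3, -3, 2, 4]
Stage 1 (ABS): |3|=3, |3|=3, |-3|=3, |2|=2, |4|=4 -> [3, 3, 3, 2, 4]
Stage 2 (DELAY): [0, 3, 3, 3, 2] = [0, 3, 3, 3, 2] -> [0, 3, 3, 3, 2]
Stage 3 (SUM): sum[0..0]=0, sum[0..1]=3, sum[0..2]=6, sum[0..3]=9, sum[0..4]=11 -> [0, 3, 6, 9, 11]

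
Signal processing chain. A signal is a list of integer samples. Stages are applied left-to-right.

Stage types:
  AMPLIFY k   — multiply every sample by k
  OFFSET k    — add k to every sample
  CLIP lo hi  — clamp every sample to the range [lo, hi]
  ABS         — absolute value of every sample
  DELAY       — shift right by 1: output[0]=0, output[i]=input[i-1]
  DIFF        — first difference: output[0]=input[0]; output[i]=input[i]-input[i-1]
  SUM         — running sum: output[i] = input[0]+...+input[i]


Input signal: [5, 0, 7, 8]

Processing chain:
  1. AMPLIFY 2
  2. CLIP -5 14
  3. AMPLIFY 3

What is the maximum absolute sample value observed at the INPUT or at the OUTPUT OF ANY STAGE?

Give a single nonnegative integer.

Answer: 42

Derivation:
Input: [5, 0, 7, 8] (max |s|=8)
Stage 1 (AMPLIFY 2): 5*2=10, 0*2=0, 7*2=14, 8*2=16 -> [10, 0, 14, 16] (max |s|=16)
Stage 2 (CLIP -5 14): clip(10,-5,14)=10, clip(0,-5,14)=0, clip(14,-5,14)=14, clip(16,-5,14)=14 -> [10, 0, 14, 14] (max |s|=14)
Stage 3 (AMPLIFY 3): 10*3=30, 0*3=0, 14*3=42, 14*3=42 -> [30, 0, 42, 42] (max |s|=42)
Overall max amplitude: 42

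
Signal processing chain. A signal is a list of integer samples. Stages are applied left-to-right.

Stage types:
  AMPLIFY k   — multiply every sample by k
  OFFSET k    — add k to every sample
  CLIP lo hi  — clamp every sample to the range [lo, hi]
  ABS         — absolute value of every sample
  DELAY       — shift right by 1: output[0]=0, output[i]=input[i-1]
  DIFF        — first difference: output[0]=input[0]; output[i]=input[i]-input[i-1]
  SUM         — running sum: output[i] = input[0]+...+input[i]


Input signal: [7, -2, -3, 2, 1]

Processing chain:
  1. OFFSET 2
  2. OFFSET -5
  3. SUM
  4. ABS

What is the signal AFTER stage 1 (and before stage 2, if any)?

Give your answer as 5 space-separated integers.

Input: [7, -2, -3, 2, 1]
Stage 1 (OFFSET 2): 7+2=9, -2+2=0, -3+2=-1, 2+2=4, 1+2=3 -> [9, 0, -1, 4, 3]

Answer: 9 0 -1 4 3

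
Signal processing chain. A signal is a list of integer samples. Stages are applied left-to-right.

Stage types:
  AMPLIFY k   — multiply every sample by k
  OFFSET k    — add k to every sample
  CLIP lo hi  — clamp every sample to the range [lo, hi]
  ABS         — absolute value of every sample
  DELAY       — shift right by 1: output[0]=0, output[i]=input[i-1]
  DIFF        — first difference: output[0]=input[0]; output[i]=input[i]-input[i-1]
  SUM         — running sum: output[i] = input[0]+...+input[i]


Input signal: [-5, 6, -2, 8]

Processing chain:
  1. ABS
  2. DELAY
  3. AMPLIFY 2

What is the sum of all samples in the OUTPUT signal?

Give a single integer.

Input: [-5, 6, -2, 8]
Stage 1 (ABS): |-5|=5, |6|=6, |-2|=2, |8|=8 -> [5, 6, 2, 8]
Stage 2 (DELAY): [0, 5, 6, 2] = [0, 5, 6, 2] -> [0, 5, 6, 2]
Stage 3 (AMPLIFY 2): 0*2=0, 5*2=10, 6*2=12, 2*2=4 -> [0, 10, 12, 4]
Output sum: 26

Answer: 26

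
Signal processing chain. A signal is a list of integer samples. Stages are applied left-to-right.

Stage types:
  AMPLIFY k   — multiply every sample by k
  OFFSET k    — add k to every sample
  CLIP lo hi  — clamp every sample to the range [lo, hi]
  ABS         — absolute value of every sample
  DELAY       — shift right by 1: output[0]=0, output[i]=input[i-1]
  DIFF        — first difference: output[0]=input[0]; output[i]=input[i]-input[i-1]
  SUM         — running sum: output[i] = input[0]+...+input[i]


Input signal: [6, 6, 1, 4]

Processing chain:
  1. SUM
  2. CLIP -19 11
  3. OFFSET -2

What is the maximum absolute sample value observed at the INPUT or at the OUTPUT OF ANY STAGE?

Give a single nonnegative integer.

Answer: 17

Derivation:
Input: [6, 6, 1, 4] (max |s|=6)
Stage 1 (SUM): sum[0..0]=6, sum[0..1]=12, sum[0..2]=13, sum[0..3]=17 -> [6, 12, 13, 17] (max |s|=17)
Stage 2 (CLIP -19 11): clip(6,-19,11)=6, clip(12,-19,11)=11, clip(13,-19,11)=11, clip(17,-19,11)=11 -> [6, 11, 11, 11] (max |s|=11)
Stage 3 (OFFSET -2): 6+-2=4, 11+-2=9, 11+-2=9, 11+-2=9 -> [4, 9, 9, 9] (max |s|=9)
Overall max amplitude: 17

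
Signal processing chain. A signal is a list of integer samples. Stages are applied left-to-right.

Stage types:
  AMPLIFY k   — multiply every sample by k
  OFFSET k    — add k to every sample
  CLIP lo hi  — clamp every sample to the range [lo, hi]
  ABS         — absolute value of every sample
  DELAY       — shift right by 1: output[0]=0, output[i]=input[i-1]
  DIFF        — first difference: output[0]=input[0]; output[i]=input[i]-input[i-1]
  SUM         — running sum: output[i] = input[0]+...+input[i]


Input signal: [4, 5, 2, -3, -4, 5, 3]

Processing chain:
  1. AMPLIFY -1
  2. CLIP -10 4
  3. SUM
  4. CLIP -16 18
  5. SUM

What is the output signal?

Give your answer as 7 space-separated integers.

Answer: -4 -13 -24 -32 -36 -45 -57

Derivation:
Input: [4, 5, 2, -3, -4, 5, 3]
Stage 1 (AMPLIFY -1): 4*-1=-4, 5*-1=-5, 2*-1=-2, -3*-1=3, -4*-1=4, 5*-1=-5, 3*-1=-3 -> [-4, -5, -2, 3, 4, -5, -3]
Stage 2 (CLIP -10 4): clip(-4,-10,4)=-4, clip(-5,-10,4)=-5, clip(-2,-10,4)=-2, clip(3,-10,4)=3, clip(4,-10,4)=4, clip(-5,-10,4)=-5, clip(-3,-10,4)=-3 -> [-4, -5, -2, 3, 4, -5, -3]
Stage 3 (SUM): sum[0..0]=-4, sum[0..1]=-9, sum[0..2]=-11, sum[0..3]=-8, sum[0..4]=-4, sum[0..5]=-9, sum[0..6]=-12 -> [-4, -9, -11, -8, -4, -9, -12]
Stage 4 (CLIP -16 18): clip(-4,-16,18)=-4, clip(-9,-16,18)=-9, clip(-11,-16,18)=-11, clip(-8,-16,18)=-8, clip(-4,-16,18)=-4, clip(-9,-16,18)=-9, clip(-12,-16,18)=-12 -> [-4, -9, -11, -8, -4, -9, -12]
Stage 5 (SUM): sum[0..0]=-4, sum[0..1]=-13, sum[0..2]=-24, sum[0..3]=-32, sum[0..4]=-36, sum[0..5]=-45, sum[0..6]=-57 -> [-4, -13, -24, -32, -36, -45, -57]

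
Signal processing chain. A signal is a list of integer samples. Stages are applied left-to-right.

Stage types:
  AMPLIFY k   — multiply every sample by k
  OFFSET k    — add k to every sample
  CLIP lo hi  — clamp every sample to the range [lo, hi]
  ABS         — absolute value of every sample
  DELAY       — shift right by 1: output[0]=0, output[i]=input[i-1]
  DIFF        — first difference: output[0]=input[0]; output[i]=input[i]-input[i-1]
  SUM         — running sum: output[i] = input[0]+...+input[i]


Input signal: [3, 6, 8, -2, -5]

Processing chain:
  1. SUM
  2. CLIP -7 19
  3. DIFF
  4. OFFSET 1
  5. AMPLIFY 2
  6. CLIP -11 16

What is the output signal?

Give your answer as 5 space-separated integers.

Answer: 8 14 16 -2 -8

Derivation:
Input: [3, 6, 8, -2, -5]
Stage 1 (SUM): sum[0..0]=3, sum[0..1]=9, sum[0..2]=17, sum[0..3]=15, sum[0..4]=10 -> [3, 9, 17, 15, 10]
Stage 2 (CLIP -7 19): clip(3,-7,19)=3, clip(9,-7,19)=9, clip(17,-7,19)=17, clip(15,-7,19)=15, clip(10,-7,19)=10 -> [3, 9, 17, 15, 10]
Stage 3 (DIFF): s[0]=3, 9-3=6, 17-9=8, 15-17=-2, 10-15=-5 -> [3, 6, 8, -2, -5]
Stage 4 (OFFSET 1): 3+1=4, 6+1=7, 8+1=9, -2+1=-1, -5+1=-4 -> [4, 7, 9, -1, -4]
Stage 5 (AMPLIFY 2): 4*2=8, 7*2=14, 9*2=18, -1*2=-2, -4*2=-8 -> [8, 14, 18, -2, -8]
Stage 6 (CLIP -11 16): clip(8,-11,16)=8, clip(14,-11,16)=14, clip(18,-11,16)=16, clip(-2,-11,16)=-2, clip(-8,-11,16)=-8 -> [8, 14, 16, -2, -8]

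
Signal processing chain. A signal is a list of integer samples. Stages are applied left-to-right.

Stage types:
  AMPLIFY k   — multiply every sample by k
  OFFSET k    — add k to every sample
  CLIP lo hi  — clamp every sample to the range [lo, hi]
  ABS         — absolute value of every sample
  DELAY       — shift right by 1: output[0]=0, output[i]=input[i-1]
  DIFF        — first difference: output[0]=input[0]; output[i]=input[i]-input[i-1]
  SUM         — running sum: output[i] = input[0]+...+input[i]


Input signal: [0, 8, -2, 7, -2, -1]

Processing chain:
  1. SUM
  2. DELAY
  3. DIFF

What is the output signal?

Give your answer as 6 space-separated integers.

Input: [0, 8, -2, 7, -2, -1]
Stage 1 (SUM): sum[0..0]=0, sum[0..1]=8, sum[0..2]=6, sum[0..3]=13, sum[0..4]=11, sum[0..5]=10 -> [0, 8, 6, 13, 11, 10]
Stage 2 (DELAY): [0, 0, 8, 6, 13, 11] = [0, 0, 8, 6, 13, 11] -> [0, 0, 8, 6, 13, 11]
Stage 3 (DIFF): s[0]=0, 0-0=0, 8-0=8, 6-8=-2, 13-6=7, 11-13=-2 -> [0, 0, 8, -2, 7, -2]

Answer: 0 0 8 -2 7 -2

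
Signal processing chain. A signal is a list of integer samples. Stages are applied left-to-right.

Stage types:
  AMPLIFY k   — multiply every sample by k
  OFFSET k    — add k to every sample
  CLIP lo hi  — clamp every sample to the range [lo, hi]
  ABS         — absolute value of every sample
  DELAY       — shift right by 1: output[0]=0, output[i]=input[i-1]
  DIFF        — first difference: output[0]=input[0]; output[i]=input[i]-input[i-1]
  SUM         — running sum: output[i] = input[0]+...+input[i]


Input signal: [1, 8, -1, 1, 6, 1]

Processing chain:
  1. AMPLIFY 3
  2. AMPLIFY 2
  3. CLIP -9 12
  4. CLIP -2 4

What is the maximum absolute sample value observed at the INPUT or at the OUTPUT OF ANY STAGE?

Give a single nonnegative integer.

Answer: 48

Derivation:
Input: [1, 8, -1, 1, 6, 1] (max |s|=8)
Stage 1 (AMPLIFY 3): 1*3=3, 8*3=24, -1*3=-3, 1*3=3, 6*3=18, 1*3=3 -> [3, 24, -3, 3, 18, 3] (max |s|=24)
Stage 2 (AMPLIFY 2): 3*2=6, 24*2=48, -3*2=-6, 3*2=6, 18*2=36, 3*2=6 -> [6, 48, -6, 6, 36, 6] (max |s|=48)
Stage 3 (CLIP -9 12): clip(6,-9,12)=6, clip(48,-9,12)=12, clip(-6,-9,12)=-6, clip(6,-9,12)=6, clip(36,-9,12)=12, clip(6,-9,12)=6 -> [6, 12, -6, 6, 12, 6] (max |s|=12)
Stage 4 (CLIP -2 4): clip(6,-2,4)=4, clip(12,-2,4)=4, clip(-6,-2,4)=-2, clip(6,-2,4)=4, clip(12,-2,4)=4, clip(6,-2,4)=4 -> [4, 4, -2, 4, 4, 4] (max |s|=4)
Overall max amplitude: 48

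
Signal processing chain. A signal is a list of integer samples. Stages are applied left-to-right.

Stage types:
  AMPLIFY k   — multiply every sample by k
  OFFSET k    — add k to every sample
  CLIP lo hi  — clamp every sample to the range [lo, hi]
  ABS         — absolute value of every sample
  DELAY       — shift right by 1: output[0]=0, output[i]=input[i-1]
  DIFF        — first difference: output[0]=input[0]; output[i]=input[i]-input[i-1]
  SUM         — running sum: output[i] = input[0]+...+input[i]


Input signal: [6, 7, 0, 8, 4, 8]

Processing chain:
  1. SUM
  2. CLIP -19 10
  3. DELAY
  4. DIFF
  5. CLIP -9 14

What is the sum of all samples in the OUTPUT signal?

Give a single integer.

Input: [6, 7, 0, 8, 4, 8]
Stage 1 (SUM): sum[0..0]=6, sum[0..1]=13, sum[0..2]=13, sum[0..3]=21, sum[0..4]=25, sum[0..5]=33 -> [6, 13, 13, 21, 25, 33]
Stage 2 (CLIP -19 10): clip(6,-19,10)=6, clip(13,-19,10)=10, clip(13,-19,10)=10, clip(21,-19,10)=10, clip(25,-19,10)=10, clip(33,-19,10)=10 -> [6, 10, 10, 10, 10, 10]
Stage 3 (DELAY): [0, 6, 10, 10, 10, 10] = [0, 6, 10, 10, 10, 10] -> [0, 6, 10, 10, 10, 10]
Stage 4 (DIFF): s[0]=0, 6-0=6, 10-6=4, 10-10=0, 10-10=0, 10-10=0 -> [0, 6, 4, 0, 0, 0]
Stage 5 (CLIP -9 14): clip(0,-9,14)=0, clip(6,-9,14)=6, clip(4,-9,14)=4, clip(0,-9,14)=0, clip(0,-9,14)=0, clip(0,-9,14)=0 -> [0, 6, 4, 0, 0, 0]
Output sum: 10

Answer: 10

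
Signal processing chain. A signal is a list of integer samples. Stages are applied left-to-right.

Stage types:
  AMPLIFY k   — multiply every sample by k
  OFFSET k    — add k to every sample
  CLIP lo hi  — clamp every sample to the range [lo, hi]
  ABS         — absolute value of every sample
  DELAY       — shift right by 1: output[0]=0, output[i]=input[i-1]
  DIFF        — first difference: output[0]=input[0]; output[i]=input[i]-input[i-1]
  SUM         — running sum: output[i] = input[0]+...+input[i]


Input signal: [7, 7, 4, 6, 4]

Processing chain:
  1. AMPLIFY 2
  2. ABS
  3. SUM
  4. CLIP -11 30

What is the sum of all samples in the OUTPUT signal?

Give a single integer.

Input: [7, 7, 4, 6, 4]
Stage 1 (AMPLIFY 2): 7*2=14, 7*2=14, 4*2=8, 6*2=12, 4*2=8 -> [14, 14, 8, 12, 8]
Stage 2 (ABS): |14|=14, |14|=14, |8|=8, |12|=12, |8|=8 -> [14, 14, 8, 12, 8]
Stage 3 (SUM): sum[0..0]=14, sum[0..1]=28, sum[0..2]=36, sum[0..3]=48, sum[0..4]=56 -> [14, 28, 36, 48, 56]
Stage 4 (CLIP -11 30): clip(14,-11,30)=14, clip(28,-11,30)=28, clip(36,-11,30)=30, clip(48,-11,30)=30, clip(56,-11,30)=30 -> [14, 28, 30, 30, 30]
Output sum: 132

Answer: 132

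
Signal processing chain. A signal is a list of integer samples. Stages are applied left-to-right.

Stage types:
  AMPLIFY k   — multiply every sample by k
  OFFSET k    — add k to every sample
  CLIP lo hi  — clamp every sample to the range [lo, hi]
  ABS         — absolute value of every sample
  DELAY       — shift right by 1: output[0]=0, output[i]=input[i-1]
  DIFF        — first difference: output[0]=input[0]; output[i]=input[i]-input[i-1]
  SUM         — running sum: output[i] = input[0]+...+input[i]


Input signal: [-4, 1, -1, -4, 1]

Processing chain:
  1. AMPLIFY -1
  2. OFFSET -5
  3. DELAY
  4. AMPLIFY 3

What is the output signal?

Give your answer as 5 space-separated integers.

Input: [-4, 1, -1, -4, 1]
Stage 1 (AMPLIFY -1): -4*-1=4, 1*-1=-1, -1*-1=1, -4*-1=4, 1*-1=-1 -> [4, -1, 1, 4, -1]
Stage 2 (OFFSET -5): 4+-5=-1, -1+-5=-6, 1+-5=-4, 4+-5=-1, -1+-5=-6 -> [-1, -6, -4, -1, -6]
Stage 3 (DELAY): [0, -1, -6, -4, -1] = [0, -1, -6, -4, -1] -> [0, -1, -6, -4, -1]
Stage 4 (AMPLIFY 3): 0*3=0, -1*3=-3, -6*3=-18, -4*3=-12, -1*3=-3 -> [0, -3, -18, -12, -3]

Answer: 0 -3 -18 -12 -3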